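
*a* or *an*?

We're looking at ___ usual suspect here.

a

The indefinite article is chosen by the initial *sound* of the following word, not its spelling.
*usual* begins with the sound /juː/ (u pronounced /juː/) — a consonant sound.
So the article is *a*: We're looking at a usual suspect here.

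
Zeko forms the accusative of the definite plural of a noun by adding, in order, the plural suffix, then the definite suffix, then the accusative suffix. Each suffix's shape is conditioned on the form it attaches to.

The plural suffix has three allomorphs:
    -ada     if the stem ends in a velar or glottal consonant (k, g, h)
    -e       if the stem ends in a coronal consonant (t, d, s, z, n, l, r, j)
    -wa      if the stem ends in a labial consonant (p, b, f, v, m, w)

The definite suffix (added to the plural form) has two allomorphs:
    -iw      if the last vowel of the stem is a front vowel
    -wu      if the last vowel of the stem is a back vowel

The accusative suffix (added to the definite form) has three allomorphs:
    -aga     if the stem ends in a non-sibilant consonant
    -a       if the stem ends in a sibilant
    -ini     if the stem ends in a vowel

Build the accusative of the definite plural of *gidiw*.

Since the final consonant of *gidiw* is /w/ (labial), it takes -wa, giving *gidiwwa*.
Since the last vowel of the plural form *gidiwwa* is /a/ (a back vowel), it takes -wu, giving *gidiwwawu*.
Since the final sound of the definite form *gidiwwawu* is /u/ (a vowel), it takes -ini, giving *gidiwwawuini*.

gidiwwawuini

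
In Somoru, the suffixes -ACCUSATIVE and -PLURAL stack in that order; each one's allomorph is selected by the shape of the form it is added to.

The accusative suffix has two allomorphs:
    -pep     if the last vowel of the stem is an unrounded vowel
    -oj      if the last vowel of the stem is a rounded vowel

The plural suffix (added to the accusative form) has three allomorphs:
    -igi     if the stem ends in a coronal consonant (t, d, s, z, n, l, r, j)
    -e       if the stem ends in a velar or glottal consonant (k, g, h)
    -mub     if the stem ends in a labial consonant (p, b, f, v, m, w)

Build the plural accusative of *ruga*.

rugapepmub

*ruga* — last vowel /a/ (an unrounded vowel) → -pep → *rugapep*.
The accusative form *rugapep*: final consonant = /p/, labial → -mub → *rugapepmub*.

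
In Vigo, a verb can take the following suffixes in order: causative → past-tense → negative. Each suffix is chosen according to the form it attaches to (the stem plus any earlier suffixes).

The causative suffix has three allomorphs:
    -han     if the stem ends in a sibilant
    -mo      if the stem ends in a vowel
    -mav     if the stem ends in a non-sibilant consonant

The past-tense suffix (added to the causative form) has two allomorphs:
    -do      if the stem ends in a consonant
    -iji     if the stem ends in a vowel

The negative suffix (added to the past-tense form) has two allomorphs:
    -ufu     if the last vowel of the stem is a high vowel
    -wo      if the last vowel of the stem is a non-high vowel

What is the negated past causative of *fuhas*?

fuhashandowo

The final sound of *fuhas* is /s/, which is a sibilant, so the causative suffix is -han, giving *fuhashan*.
Since the final sound of the causative form *fuhashan* is /n/ (a consonant), it takes -do, giving *fuhashando*.
The past-tense form *fuhashando*: last vowel = /o/, a non-high vowel → -wo → *fuhashandowo*.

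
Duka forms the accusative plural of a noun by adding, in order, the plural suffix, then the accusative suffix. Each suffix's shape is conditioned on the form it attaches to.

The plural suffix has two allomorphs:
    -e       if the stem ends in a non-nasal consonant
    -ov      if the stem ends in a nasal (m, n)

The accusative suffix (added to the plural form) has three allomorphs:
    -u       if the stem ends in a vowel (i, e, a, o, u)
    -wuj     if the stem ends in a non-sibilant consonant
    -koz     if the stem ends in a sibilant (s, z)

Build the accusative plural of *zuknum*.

Since the final consonant of *zuknum* is /m/ (a nasal), it takes -ov, giving *zuknumov*.
The plural form *zuknumov*: final sound = /v/, a non-sibilant consonant → -wuj → *zuknumovwuj*.

zuknumovwuj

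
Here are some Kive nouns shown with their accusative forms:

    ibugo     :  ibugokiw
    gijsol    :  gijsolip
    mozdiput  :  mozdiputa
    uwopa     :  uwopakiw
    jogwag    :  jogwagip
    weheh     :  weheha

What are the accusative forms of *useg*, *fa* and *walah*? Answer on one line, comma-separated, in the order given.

The pattern is voicing of the final sound: -a when the stem ends in a voiceless consonant (*mozdiput*, *weheh*); -ip when the stem ends in a voiced consonant (*gijsol*, *jogwag*); -kiw when the stem ends in a vowel (*ibugo*, *uwopa*).
*useg* — final sound /g/ (a voiced consonant) → -ip → *usegip*.
The final sound of *fa* is /a/, which is a vowel, so the suffix is -kiw, giving *fakiw*.
Since the final sound of *walah* is /h/ (a voiceless consonant), it takes -a, giving *walaha*.

usegip, fakiw, walaha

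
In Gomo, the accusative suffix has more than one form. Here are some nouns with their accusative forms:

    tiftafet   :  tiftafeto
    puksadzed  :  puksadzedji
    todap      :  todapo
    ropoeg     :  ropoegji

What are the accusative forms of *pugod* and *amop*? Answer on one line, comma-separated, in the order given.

The pattern is voicing of the final consonant: -o when the stem ends in a voiceless consonant (*tiftafet*, *todap*); -ji when the stem ends in a voiced consonant (*puksadzed*, *ropoeg*).
Since the final consonant of *pugod* is /d/ (voiced), it takes -ji, giving *pugodji*.
The final consonant of *amop* is /p/, which is voiceless, so the suffix is -o, giving *amopo*.

pugodji, amopo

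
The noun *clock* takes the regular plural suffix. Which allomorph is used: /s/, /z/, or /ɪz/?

The stem *clock* ends in a voiceless non-sibilant consonant.
The plural suffix surfaces as /ɪz/ after sibilants, /s/ after other voiceless consonants, and /z/ after other voiced sounds.
So the plural -s on *clock* is pronounced /s/.

/s/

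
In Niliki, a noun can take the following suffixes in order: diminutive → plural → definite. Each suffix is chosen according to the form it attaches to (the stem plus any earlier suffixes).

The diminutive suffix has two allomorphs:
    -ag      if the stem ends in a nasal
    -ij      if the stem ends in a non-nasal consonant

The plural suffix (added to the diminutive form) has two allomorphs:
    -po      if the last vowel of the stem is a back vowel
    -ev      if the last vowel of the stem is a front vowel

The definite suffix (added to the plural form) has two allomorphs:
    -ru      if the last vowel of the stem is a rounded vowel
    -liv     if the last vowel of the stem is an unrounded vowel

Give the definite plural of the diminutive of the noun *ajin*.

ajinagporu

The final consonant of *ajin* is /n/, which is a nasal, so the diminutive suffix is -ag, giving *ajinag*.
The diminutive form *ajinag* — last vowel /a/ (a back vowel) → -po → *ajinagpo*.
The plural form *ajinagpo*: last vowel = /o/, a rounded vowel → -ru → *ajinagporu*.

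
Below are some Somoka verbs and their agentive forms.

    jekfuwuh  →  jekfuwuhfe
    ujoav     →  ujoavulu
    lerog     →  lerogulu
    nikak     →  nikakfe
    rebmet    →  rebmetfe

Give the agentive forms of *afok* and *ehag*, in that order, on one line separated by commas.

afokfe, ehagulu

The alternation tracks the final consonant of the stem — -fe when the stem ends in a voiceless consonant (*jekfuwuh*, *nikak*, *rebmet*); -ulu when the stem ends in a voiced consonant (*ujoav*, *lerog*).
*afok* — final consonant /k/ (voiceless) → -fe → *afokfe*.
*ehag* — final consonant /g/ (voiced) → -ulu → *ehagulu*.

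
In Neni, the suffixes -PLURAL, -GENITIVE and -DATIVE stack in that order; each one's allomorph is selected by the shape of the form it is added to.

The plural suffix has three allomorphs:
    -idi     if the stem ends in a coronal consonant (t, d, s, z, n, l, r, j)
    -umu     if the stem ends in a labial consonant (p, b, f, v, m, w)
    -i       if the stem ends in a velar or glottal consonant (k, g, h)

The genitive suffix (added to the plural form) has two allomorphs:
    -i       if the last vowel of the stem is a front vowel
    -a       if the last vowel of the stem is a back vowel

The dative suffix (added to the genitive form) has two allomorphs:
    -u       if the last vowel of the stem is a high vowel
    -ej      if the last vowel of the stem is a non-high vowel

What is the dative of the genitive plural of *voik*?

The final consonant of *voik* is /k/, which is velar/glottal, so the plural suffix is -i, giving *voiki*.
The plural form *voiki* — last vowel /i/ (a front vowel) → -i → *voikii*.
The last vowel of the genitive form *voikii* is /i/, which is a high vowel, so the dative suffix is -u, giving *voikiiu*.

voikiiu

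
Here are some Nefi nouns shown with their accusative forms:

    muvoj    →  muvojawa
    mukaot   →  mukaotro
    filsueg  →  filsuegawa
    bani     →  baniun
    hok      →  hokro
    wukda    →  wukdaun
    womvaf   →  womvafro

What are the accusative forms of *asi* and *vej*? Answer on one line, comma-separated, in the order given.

The pattern is voicing of the final sound: -ro when the stem ends in a voiceless consonant (*mukaot*, *hok*, *womvaf*); -awa when the stem ends in a voiced consonant (*muvoj*, *filsueg*); -un when the stem ends in a vowel (*bani*, *wukda*).
Since the final sound of *asi* is /i/ (a vowel), it takes -un, giving *asiun*.
*vej* — final sound /j/ (a voiced consonant) → -awa → *vejawa*.

asiun, vejawa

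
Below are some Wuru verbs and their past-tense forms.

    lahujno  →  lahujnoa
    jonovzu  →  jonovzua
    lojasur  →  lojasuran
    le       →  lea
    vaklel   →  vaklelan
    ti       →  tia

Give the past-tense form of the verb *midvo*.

Looking at the final sound of each stem: -an when the stem ends in a consonant (*lojasur*, *vaklel*); -a when the stem ends in a vowel (*lahujno*, *jonovzu*, *le*, *ti*).
*midvo* — final sound /o/ (a vowel) → -a → *midvoa*.

midvoa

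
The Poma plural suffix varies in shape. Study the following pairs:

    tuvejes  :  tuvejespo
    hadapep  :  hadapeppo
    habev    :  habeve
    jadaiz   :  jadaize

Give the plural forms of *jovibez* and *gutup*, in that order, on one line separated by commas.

jovibeze, gutuppo

The pattern is voicing of the final consonant: -po when the stem ends in a voiceless consonant (*tuvejes*, *hadapep*); -e when the stem ends in a voiced consonant (*habev*, *jadaiz*).
*jovibez*: final consonant = /z/, voiced → -e → *jovibeze*.
*gutup*: final consonant = /p/, voiceless → -po → *gutuppo*.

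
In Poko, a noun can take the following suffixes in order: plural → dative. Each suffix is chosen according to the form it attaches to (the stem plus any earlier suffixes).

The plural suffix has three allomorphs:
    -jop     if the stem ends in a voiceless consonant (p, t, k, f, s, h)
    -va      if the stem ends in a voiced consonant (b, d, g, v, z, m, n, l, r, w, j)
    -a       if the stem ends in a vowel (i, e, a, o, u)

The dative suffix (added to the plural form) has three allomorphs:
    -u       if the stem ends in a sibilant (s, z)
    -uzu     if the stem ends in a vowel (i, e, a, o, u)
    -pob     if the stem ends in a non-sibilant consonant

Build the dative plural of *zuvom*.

zuvomvauzu

*zuvom*: final sound = /m/, a voiced consonant → -va → *zuvomva*.
The plural form *zuvomva* — final sound /a/ (a vowel) → -uzu → *zuvomvauzu*.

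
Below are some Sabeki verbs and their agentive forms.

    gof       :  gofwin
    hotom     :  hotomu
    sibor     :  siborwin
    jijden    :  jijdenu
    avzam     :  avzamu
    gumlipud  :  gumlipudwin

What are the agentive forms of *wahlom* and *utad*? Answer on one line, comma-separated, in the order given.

The suffix is conditioned by the final consonant: -u when the stem ends in a nasal (*hotom*, *jijden*, *avzam*); -win when the stem ends in a non-nasal consonant (*gof*, *sibor*, *gumlipud*).
The final consonant of *wahlom* is /m/, which is a nasal, so the suffix is -u, giving *wahlomu*.
*utad*: final consonant = /d/, non-nasal → -win → *utadwin*.

wahlomu, utadwin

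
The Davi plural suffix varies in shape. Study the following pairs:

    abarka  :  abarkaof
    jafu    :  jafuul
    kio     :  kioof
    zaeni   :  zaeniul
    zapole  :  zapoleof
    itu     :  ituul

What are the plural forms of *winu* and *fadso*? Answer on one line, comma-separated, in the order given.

The suffix is conditioned by the last vowel: -ul when the last vowel of the stem is a high vowel (*jafu*, *zaeni*, *itu*); -of when the last vowel of the stem is a non-high vowel (*abarka*, *kio*, *zapole*).
Since the last vowel of *winu* is /u/ (a high vowel), it takes -ul, giving *winuul*.
*fadso* — last vowel /o/ (a non-high vowel) → -of → *fadsoof*.

winuul, fadsoof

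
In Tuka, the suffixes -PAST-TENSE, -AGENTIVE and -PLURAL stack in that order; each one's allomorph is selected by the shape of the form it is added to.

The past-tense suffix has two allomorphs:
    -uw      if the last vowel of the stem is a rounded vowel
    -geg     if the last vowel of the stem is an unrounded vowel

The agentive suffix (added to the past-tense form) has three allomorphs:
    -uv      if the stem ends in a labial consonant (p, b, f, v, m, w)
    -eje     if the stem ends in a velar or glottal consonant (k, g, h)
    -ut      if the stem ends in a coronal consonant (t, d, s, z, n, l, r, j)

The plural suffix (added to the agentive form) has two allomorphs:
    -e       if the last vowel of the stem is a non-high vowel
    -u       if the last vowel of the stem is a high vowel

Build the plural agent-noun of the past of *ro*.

rouwuvu

*ro*: last vowel = /o/, a rounded vowel → -uw → *rouw*.
Since the final consonant of the past-tense form *rouw* is /w/ (labial), it takes -uv, giving *rouwuv*.
The last vowel of the agentive form *rouwuv* is /u/, which is a high vowel, so the plural suffix is -u, giving *rouwuvu*.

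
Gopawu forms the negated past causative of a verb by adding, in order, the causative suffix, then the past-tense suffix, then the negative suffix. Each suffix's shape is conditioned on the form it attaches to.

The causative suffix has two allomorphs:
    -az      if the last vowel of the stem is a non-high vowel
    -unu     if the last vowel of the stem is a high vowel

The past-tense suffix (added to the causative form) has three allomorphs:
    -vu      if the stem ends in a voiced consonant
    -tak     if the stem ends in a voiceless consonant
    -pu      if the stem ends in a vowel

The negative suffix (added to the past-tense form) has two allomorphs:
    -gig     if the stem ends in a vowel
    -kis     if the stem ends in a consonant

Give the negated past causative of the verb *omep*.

*omep* — last vowel /e/ (a non-high vowel) → -az → *omepaz*.
The causative form *omepaz*: final sound = /z/, a voiced consonant → -vu → *omepazvu*.
The final sound of the past-tense form *omepazvu* is /u/, which is a vowel, so the negative suffix is -gig, giving *omepazvugig*.

omepazvugig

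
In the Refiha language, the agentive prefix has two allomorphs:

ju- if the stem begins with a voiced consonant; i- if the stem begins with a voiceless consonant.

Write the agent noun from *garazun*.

*garazun* — first consonant /g/ (voiced) → ju- → *jugarazun*.

jugarazun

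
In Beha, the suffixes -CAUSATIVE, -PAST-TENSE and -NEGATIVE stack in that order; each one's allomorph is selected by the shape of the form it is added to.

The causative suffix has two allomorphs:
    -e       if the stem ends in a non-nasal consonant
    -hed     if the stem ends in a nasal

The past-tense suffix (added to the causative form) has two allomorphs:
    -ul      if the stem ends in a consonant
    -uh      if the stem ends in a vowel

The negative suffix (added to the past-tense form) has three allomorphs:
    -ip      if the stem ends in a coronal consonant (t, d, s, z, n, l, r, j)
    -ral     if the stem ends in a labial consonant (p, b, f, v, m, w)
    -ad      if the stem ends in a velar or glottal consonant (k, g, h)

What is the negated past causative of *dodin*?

dodinhedulip

*dodin*: final consonant = /n/, a nasal → -hed → *dodinhed*.
Since the final sound of the causative form *dodinhed* is /d/ (a consonant), it takes -ul, giving *dodinhedul*.
The past-tense form *dodinhedul*: final consonant = /l/, coronal → -ip → *dodinhedulip*.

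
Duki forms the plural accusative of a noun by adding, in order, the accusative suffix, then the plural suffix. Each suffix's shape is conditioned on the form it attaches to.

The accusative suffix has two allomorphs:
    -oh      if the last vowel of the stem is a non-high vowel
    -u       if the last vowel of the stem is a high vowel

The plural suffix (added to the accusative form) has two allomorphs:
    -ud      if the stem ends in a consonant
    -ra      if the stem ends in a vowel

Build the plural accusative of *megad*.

The last vowel of *megad* is /a/, which is a non-high vowel, so the accusative suffix is -oh, giving *megadoh*.
The accusative form *megadoh* — final sound /h/ (a consonant) → -ud → *megadohud*.

megadohud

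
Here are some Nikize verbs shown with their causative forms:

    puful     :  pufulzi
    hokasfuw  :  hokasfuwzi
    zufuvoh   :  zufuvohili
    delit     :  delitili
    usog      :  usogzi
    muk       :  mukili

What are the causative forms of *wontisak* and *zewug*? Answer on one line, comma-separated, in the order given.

The pattern is voicing of the final consonant: -ili when the stem ends in a voiceless consonant (*zufuvoh*, *delit*, *muk*); -zi when the stem ends in a voiced consonant (*puful*, *hokasfuw*, *usog*).
*wontisak*: final consonant = /k/, voiceless → -ili → *wontisakili*.
*zewug*: final consonant = /g/, voiced → -zi → *zewugzi*.

wontisakili, zewugzi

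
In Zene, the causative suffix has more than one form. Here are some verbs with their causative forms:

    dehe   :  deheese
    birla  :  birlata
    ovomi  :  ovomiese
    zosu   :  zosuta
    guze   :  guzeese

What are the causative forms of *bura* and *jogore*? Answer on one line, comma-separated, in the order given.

burata, jogoreese

The suffix is conditioned by the last vowel: -ese when the last vowel of the stem is a front vowel (*dehe*, *ovomi*, *guze*); -ta when the last vowel of the stem is a back vowel (*birla*, *zosu*).
The last vowel of *bura* is /a/, which is a back vowel, so the suffix is -ta, giving *burata*.
Since the last vowel of *jogore* is /e/ (a front vowel), it takes -ese, giving *jogoreese*.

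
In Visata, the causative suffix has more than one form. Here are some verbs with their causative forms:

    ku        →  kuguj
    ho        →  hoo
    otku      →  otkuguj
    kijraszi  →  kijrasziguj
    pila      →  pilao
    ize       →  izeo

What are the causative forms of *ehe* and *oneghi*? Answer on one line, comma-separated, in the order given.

eheo, oneghiguj

Looking at the last vowel of each stem: -guj when the last vowel of the stem is a high vowel (*ku*, *otku*, *kijraszi*); -o when the last vowel of the stem is a non-high vowel (*ho*, *pila*, *ize*).
*ehe*: last vowel = /e/, a non-high vowel → -o → *eheo*.
*oneghi*: last vowel = /i/, a high vowel → -guj → *oneghiguj*.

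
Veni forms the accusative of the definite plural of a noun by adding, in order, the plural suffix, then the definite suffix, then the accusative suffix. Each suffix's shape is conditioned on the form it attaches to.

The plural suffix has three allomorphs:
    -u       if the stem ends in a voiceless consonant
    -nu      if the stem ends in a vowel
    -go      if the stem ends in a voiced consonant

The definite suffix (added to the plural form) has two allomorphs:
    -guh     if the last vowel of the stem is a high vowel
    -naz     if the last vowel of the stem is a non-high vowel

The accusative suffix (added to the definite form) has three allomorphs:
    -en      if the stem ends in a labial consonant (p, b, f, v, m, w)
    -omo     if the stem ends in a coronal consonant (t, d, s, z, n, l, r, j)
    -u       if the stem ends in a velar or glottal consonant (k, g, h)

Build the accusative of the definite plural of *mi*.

minuguhu

Since the final sound of *mi* is /i/ (a vowel), it takes -nu, giving *minu*.
The last vowel of the plural form *minu* is /u/, which is a high vowel, so the definite suffix is -guh, giving *minuguh*.
The definite form *minuguh* — final consonant /h/ (velar/glottal) → -u → *minuguhu*.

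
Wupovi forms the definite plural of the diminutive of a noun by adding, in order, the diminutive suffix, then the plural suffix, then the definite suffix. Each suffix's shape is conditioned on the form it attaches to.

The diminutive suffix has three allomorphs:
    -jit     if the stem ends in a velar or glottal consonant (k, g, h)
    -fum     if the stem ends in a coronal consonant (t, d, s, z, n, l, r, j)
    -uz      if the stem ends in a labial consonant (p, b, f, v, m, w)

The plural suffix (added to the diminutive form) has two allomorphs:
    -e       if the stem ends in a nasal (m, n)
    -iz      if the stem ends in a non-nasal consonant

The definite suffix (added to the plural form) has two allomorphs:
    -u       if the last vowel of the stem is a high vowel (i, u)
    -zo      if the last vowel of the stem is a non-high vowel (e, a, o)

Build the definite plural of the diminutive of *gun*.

gunfumezo

Since the final consonant of *gun* is /n/ (coronal), it takes -fum, giving *gunfum*.
The final consonant of the diminutive form *gunfum* is /m/, which is a nasal, so the plural suffix is -e, giving *gunfume*.
The last vowel of the plural form *gunfume* is /e/, which is a non-high vowel, so the definite suffix is -zo, giving *gunfumezo*.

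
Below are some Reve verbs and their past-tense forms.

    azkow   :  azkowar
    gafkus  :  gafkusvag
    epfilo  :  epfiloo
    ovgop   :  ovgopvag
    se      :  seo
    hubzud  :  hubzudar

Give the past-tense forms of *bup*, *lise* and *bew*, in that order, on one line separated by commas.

bupvag, liseo, bewar

The pattern is voicing of the final sound: -vag when the stem ends in a voiceless consonant (*gafkus*, *ovgop*); -ar when the stem ends in a voiced consonant (*azkow*, *hubzud*); -o when the stem ends in a vowel (*epfilo*, *se*).
The final sound of *bup* is /p/, which is a voiceless consonant, so the suffix is -vag, giving *bupvag*.
Since the final sound of *lise* is /e/ (a vowel), it takes -o, giving *liseo*.
The final sound of *bew* is /w/, which is a voiced consonant, so the suffix is -ar, giving *bewar*.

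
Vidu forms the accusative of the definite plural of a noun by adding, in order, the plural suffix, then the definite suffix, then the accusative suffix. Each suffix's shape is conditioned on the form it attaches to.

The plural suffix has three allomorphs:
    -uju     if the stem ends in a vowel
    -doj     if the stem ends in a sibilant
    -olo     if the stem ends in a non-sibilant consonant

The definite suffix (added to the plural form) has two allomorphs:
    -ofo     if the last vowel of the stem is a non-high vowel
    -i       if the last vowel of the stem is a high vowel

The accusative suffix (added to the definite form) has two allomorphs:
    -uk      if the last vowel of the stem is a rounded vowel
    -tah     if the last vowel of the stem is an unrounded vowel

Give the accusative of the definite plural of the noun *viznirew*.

Since the final sound of *viznirew* is /w/ (a non-sibilant consonant), it takes -olo, giving *viznirewolo*.
Since the last vowel of the plural form *viznirewolo* is /o/ (a non-high vowel), it takes -ofo, giving *viznirewoloofo*.
The last vowel of the definite form *viznirewoloofo* is /o/, which is a rounded vowel, so the accusative suffix is -uk, giving *viznirewoloofouk*.

viznirewoloofouk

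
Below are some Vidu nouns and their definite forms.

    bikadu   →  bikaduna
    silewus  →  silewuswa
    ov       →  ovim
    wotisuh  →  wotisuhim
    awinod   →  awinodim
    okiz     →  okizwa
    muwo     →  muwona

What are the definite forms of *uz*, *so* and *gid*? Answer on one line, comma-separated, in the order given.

uzwa, sona, gidim

The suffix is conditioned by the final sound: -wa when the stem ends in a sibilant (*silewus*, *okiz*); -im when the stem ends in a non-sibilant consonant (*ov*, *wotisuh*, *awinod*); -na when the stem ends in a vowel (*bikadu*, *muwo*).
Since the final sound of *uz* is /z/ (a sibilant), it takes -wa, giving *uzwa*.
The final sound of *so* is /o/, which is a vowel, so the suffix is -na, giving *sona*.
*gid*: final sound = /d/, a non-sibilant consonant → -im → *gidim*.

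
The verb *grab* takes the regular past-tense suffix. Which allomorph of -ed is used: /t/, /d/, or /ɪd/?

/d/

The stem *grab* ends in a voiced sound other than /d/.
The -ed suffix is realized as /ɪd/ after /t, d/; as /t/ after other voiceless consonants; and as /d/ after other voiced sounds.
So -ed on *grab* is pronounced /d/.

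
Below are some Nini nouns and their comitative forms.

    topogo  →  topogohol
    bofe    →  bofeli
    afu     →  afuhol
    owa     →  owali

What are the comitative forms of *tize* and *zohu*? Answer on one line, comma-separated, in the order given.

The alternation tracks the last vowel of the stem — -hol when the last vowel of the stem is a rounded vowel (*topogo*, *afu*); -li when the last vowel of the stem is an unrounded vowel (*bofe*, *owa*).
The last vowel of *tize* is /e/, which is an unrounded vowel, so the suffix is -li, giving *tizeli*.
The last vowel of *zohu* is /u/, which is a rounded vowel, so the suffix is -hol, giving *zohuhol*.

tizeli, zohuhol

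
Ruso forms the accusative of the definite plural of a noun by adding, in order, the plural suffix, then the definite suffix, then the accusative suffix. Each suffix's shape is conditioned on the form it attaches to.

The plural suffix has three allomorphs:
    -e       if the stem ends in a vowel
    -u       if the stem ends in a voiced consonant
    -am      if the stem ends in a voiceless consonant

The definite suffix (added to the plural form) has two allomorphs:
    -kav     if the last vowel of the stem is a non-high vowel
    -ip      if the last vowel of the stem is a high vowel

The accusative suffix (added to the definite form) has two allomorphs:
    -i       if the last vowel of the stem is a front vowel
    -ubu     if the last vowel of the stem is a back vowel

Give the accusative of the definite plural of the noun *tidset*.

Since the final sound of *tidset* is /t/ (a voiceless consonant), it takes -am, giving *tidsetam*.
Since the last vowel of the plural form *tidsetam* is /a/ (a non-high vowel), it takes -kav, giving *tidsetamkav*.
The definite form *tidsetamkav*: last vowel = /a/, a back vowel → -ubu → *tidsetamkavubu*.

tidsetamkavubu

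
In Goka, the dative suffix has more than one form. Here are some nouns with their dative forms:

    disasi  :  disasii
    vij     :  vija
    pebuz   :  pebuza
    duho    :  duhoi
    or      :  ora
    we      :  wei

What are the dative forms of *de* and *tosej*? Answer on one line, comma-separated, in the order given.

The pattern is consonant vs. vowel: -a when the stem ends in a consonant (*vij*, *pebuz*, *or*); -i when the stem ends in a vowel (*disasi*, *duho*, *we*).
*de* — final sound /e/ (a vowel) → -i → *dei*.
*tosej* — final sound /j/ (a consonant) → -a → *toseja*.

dei, toseja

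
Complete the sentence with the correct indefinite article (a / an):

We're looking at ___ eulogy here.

a

The indefinite article is chosen by the initial *sound* of the following word, not its spelling.
*eulogy* begins with the sound /juː/ (eu pronounced /juː/) — a consonant sound.
So the article is *a*: We're looking at a eulogy here.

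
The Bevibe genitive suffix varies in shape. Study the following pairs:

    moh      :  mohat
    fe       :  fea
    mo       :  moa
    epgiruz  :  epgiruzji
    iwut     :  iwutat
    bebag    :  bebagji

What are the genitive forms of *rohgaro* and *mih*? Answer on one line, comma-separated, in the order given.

The alternation tracks the final sound of the stem — -at when the stem ends in a voiceless consonant (*moh*, *iwut*); -ji when the stem ends in a voiced consonant (*epgiruz*, *bebag*); -a when the stem ends in a vowel (*fe*, *mo*).
Since the final sound of *rohgaro* is /o/ (a vowel), it takes -a, giving *rohgaroa*.
*mih*: final sound = /h/, a voiceless consonant → -at → *mihat*.

rohgaroa, mihat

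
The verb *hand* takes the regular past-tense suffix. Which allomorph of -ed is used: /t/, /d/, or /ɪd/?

The stem *hand* ends in /t/ or /d/.
The -ed suffix is realized as /ɪd/ after /t, d/; as /t/ after other voiceless consonants; and as /d/ after other voiced sounds.
So -ed on *hand* is pronounced /ɪd/.

/ɪd/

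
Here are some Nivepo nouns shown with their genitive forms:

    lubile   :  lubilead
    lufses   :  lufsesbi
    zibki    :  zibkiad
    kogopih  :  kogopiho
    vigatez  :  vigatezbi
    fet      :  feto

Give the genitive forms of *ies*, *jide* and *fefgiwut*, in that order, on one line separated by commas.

iesbi, jidead, fefgiwuto

Looking at the final sound of each stem: -bi when the stem ends in a sibilant (*lufses*, *vigatez*); -o when the stem ends in a non-sibilant consonant (*kogopih*, *fet*); -ad when the stem ends in a vowel (*lubile*, *zibki*).
Since the final sound of *ies* is /s/ (a sibilant), it takes -bi, giving *iesbi*.
*jide*: final sound = /e/, a vowel → -ad → *jidead*.
*fefgiwut* — final sound /t/ (a non-sibilant consonant) → -o → *fefgiwuto*.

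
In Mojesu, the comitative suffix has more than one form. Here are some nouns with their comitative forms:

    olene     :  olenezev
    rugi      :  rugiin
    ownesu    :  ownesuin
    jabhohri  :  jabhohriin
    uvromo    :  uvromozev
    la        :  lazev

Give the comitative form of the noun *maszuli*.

The alternation tracks the last vowel of the stem — -in when the last vowel of the stem is a high vowel (*rugi*, *ownesu*, *jabhohri*); -zev when the last vowel of the stem is a non-high vowel (*olene*, *uvromo*, *la*).
The last vowel of *maszuli* is /i/, which is a high vowel, so the suffix is -in, giving *maszuliin*.

maszuliin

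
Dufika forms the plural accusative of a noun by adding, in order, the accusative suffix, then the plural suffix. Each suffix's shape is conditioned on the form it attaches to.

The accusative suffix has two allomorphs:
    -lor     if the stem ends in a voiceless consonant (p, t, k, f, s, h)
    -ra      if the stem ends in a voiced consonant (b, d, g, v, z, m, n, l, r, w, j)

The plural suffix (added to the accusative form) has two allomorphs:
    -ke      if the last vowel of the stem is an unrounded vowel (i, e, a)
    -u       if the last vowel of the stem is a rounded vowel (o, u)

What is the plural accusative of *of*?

ofloru

*of*: final consonant = /f/, voiceless → -lor → *oflor*.
The accusative form *oflor* — last vowel /o/ (a rounded vowel) → -u → *ofloru*.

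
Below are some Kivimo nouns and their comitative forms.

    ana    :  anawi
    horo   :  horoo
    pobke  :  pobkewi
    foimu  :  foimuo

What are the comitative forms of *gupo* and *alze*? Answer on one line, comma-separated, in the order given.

gupoo, alzewi

Looking at the last vowel of each stem: -o when the last vowel of the stem is a rounded vowel (*horo*, *foimu*); -wi when the last vowel of the stem is an unrounded vowel (*ana*, *pobke*).
Since the last vowel of *gupo* is /o/ (a rounded vowel), it takes -o, giving *gupoo*.
The last vowel of *alze* is /e/, which is an unrounded vowel, so the suffix is -wi, giving *alzewi*.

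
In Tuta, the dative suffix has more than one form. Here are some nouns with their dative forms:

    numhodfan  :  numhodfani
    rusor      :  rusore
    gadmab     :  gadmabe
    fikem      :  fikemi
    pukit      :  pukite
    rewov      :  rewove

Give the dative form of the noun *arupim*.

arupimi

The alternation tracks the final consonant of the stem — -i when the stem ends in a nasal (*numhodfan*, *fikem*); -e when the stem ends in a non-nasal consonant (*rusor*, *gadmab*, *pukit*, *rewov*).
Since the final consonant of *arupim* is /m/ (a nasal), it takes -i, giving *arupimi*.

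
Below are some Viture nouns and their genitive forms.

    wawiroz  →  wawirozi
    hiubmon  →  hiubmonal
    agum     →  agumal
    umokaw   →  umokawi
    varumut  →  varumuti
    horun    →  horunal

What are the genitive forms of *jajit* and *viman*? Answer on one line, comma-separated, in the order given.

The pattern is nasality of the final consonant: -al when the stem ends in a nasal (*hiubmon*, *agum*, *horun*); -i when the stem ends in a non-nasal consonant (*wawiroz*, *umokaw*, *varumut*).
Since the final consonant of *jajit* is /t/ (non-nasal), it takes -i, giving *jajiti*.
*viman* — final consonant /n/ (a nasal) → -al → *vimanal*.

jajiti, vimanal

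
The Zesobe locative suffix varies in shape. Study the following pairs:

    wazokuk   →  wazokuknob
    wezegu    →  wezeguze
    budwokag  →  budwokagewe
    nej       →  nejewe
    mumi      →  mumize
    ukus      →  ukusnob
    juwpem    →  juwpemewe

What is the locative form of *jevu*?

jevuze

The pattern is voicing of the final sound: -nob when the stem ends in a voiceless consonant (*wazokuk*, *ukus*); -ewe when the stem ends in a voiced consonant (*budwokag*, *nej*, *juwpem*); -ze when the stem ends in a vowel (*wezegu*, *mumi*).
The final sound of *jevu* is /u/, which is a vowel, so the suffix is -ze, giving *jevuze*.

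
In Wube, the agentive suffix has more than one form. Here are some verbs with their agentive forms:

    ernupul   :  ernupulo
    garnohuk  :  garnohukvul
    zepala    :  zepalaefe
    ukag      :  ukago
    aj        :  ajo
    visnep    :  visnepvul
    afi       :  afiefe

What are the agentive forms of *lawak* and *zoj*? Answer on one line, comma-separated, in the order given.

lawakvul, zojo

The suffix is conditioned by the final sound: -vul when the stem ends in a voiceless consonant (*garnohuk*, *visnep*); -o when the stem ends in a voiced consonant (*ernupul*, *ukag*, *aj*); -efe when the stem ends in a vowel (*zepala*, *afi*).
*lawak* — final sound /k/ (a voiceless consonant) → -vul → *lawakvul*.
Since the final sound of *zoj* is /j/ (a voiced consonant), it takes -o, giving *zojo*.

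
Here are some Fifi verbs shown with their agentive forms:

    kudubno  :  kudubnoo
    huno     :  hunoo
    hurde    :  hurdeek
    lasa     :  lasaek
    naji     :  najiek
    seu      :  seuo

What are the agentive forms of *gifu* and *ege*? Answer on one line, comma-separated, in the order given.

The pattern is rounding harmony: -o when the last vowel of the stem is a rounded vowel (*kudubno*, *huno*, *seu*); -ek when the last vowel of the stem is an unrounded vowel (*hurde*, *lasa*, *naji*).
*gifu*: last vowel = /u/, a rounded vowel → -o → *gifuo*.
*ege* — last vowel /e/ (an unrounded vowel) → -ek → *egeek*.

gifuo, egeek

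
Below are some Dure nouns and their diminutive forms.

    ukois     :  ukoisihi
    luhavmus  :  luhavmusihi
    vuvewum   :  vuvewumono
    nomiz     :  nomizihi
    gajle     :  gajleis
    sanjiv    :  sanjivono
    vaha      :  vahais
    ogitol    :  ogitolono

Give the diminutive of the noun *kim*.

kimono

Looking at the final sound of each stem: -ihi when the stem ends in a sibilant (*ukois*, *luhavmus*, *nomiz*); -ono when the stem ends in a non-sibilant consonant (*vuvewum*, *sanjiv*, *ogitol*); -is when the stem ends in a vowel (*gajle*, *vaha*).
*kim* — final sound /m/ (a non-sibilant consonant) → -ono → *kimono*.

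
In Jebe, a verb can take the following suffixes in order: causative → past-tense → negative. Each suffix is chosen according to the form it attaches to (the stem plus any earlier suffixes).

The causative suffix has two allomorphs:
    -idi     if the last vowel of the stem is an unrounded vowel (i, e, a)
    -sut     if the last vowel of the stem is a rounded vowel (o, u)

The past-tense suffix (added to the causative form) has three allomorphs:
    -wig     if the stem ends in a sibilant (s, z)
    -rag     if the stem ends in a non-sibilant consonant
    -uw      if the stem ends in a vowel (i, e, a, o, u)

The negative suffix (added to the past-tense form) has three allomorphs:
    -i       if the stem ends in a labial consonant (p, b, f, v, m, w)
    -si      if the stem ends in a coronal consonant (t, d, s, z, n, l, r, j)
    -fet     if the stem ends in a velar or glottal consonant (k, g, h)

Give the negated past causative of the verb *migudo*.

*migudo*: last vowel = /o/, a rounded vowel → -sut → *migudosut*.
The causative form *migudosut*: final sound = /t/, a non-sibilant consonant → -rag → *migudosutrag*.
The past-tense form *migudosutrag*: final consonant = /g/, velar/glottal → -fet → *migudosutragfet*.

migudosutragfet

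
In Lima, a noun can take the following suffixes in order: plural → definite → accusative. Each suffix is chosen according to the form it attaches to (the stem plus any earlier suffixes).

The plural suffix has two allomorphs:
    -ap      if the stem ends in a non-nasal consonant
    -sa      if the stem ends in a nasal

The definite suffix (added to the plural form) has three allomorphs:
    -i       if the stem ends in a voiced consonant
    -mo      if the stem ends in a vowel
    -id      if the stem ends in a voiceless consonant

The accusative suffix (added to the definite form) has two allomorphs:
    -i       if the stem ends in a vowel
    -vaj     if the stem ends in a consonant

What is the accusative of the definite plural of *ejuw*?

Since the final consonant of *ejuw* is /w/ (non-nasal), it takes -ap, giving *ejuwap*.
Since the final sound of the plural form *ejuwap* is /p/ (a voiceless consonant), it takes -id, giving *ejuwapid*.
The definite form *ejuwapid* — final sound /d/ (a consonant) → -vaj → *ejuwapidvaj*.

ejuwapidvaj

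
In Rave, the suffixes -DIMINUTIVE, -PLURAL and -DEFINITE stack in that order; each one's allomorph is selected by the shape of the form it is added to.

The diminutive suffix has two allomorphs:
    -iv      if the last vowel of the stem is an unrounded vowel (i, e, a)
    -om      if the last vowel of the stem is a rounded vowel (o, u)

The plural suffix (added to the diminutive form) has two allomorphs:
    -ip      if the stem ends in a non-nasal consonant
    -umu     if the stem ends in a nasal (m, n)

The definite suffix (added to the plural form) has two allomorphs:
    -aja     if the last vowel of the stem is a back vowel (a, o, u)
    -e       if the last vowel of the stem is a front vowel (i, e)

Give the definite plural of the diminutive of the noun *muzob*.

muzobomumuaja

*muzob*: last vowel = /o/, a rounded vowel → -om → *muzobom*.
The diminutive form *muzobom*: final consonant = /m/, a nasal → -umu → *muzobomumu*.
The plural form *muzobomumu*: last vowel = /u/, a back vowel → -aja → *muzobomumuaja*.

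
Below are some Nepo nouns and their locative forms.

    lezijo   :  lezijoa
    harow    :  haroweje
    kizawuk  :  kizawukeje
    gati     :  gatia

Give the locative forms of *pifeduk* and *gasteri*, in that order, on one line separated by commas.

Looking at the final sound of each stem: -eje when the stem ends in a consonant (*harow*, *kizawuk*); -a when the stem ends in a vowel (*lezijo*, *gati*).
*pifeduk* — final sound /k/ (a consonant) → -eje → *pifedukeje*.
*gasteri*: final sound = /i/, a vowel → -a → *gasteria*.

pifedukeje, gasteria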